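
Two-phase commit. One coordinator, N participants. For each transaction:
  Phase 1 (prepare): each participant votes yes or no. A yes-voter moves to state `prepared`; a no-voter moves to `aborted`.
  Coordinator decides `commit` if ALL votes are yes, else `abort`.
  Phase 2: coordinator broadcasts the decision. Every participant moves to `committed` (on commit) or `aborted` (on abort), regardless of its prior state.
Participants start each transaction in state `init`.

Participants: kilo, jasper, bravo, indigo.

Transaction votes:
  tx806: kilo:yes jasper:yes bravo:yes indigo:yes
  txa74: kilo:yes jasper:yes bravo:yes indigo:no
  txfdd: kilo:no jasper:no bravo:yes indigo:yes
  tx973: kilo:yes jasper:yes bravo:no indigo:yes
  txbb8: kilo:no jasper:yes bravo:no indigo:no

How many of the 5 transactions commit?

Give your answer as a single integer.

tx806: all yes -> commit (commits=1)
txa74: no from indigo -> abort (commits=1)
txfdd: no from kilo, jasper -> abort (commits=1)
tx973: no from bravo -> abort (commits=1)
txbb8: no from kilo, bravo, indigo -> abort (commits=1)

Answer: 1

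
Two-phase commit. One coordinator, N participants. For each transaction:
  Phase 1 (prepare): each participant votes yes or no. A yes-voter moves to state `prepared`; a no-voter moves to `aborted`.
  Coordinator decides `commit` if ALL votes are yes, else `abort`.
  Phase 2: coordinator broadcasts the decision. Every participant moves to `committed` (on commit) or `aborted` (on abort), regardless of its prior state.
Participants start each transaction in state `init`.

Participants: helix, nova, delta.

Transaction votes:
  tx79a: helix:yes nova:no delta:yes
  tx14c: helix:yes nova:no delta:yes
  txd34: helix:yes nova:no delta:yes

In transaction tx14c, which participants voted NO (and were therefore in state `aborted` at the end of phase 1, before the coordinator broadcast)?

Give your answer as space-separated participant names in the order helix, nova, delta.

Txn tx14c phase 1: helix yes -> prepared; nova no -> aborted; delta yes -> prepared

Answer: nova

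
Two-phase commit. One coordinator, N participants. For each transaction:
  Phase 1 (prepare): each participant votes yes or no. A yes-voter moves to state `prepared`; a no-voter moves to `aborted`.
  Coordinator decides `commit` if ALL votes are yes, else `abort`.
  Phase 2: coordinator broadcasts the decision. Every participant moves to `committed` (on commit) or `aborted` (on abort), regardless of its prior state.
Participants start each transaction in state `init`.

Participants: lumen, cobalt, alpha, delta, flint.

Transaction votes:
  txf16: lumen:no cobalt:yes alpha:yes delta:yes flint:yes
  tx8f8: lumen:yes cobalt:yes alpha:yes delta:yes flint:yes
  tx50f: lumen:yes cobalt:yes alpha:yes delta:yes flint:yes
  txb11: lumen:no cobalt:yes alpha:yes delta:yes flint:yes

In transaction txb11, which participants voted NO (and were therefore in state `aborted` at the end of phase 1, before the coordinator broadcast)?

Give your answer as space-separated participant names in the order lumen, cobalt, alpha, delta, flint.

Answer: lumen

Derivation:
Txn txb11 phase 1: lumen no -> aborted; cobalt yes -> prepared; alpha yes -> prepared; delta yes -> prepared; flint yes -> prepared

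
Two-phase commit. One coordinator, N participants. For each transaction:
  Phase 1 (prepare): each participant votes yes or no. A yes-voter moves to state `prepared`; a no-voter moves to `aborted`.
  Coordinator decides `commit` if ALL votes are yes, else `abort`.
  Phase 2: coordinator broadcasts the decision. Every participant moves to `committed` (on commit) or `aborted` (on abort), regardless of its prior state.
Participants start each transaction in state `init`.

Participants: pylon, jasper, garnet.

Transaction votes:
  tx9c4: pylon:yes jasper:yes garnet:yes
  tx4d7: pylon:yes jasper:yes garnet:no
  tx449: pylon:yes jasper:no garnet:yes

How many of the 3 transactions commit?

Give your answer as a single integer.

tx9c4: all yes -> commit (commits=1)
tx4d7: no from garnet -> abort (commits=1)
tx449: no from jasper -> abort (commits=1)

Answer: 1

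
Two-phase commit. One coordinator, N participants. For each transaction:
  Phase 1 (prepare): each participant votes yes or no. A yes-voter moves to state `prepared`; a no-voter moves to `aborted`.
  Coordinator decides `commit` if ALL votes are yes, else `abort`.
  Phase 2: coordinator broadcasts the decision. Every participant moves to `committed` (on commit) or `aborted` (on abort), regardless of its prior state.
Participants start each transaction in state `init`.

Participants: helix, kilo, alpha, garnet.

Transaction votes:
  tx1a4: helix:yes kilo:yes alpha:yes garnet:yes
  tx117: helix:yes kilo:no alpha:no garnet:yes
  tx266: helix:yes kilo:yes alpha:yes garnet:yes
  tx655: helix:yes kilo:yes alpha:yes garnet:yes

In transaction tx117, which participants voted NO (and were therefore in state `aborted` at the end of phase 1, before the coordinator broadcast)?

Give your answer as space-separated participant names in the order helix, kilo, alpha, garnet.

Txn tx117 phase 1: helix yes -> prepared; kilo no -> aborted; alpha no -> aborted; garnet yes -> prepared

Answer: kilo alpha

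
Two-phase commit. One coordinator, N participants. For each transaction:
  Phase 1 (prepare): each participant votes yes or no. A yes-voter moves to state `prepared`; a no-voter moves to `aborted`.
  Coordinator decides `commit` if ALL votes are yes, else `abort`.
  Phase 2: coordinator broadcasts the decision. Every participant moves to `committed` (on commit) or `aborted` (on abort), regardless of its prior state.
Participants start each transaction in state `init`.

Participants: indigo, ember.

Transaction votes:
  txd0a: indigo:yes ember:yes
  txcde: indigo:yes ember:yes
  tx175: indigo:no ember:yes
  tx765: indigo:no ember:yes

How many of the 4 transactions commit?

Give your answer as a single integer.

txd0a: all yes -> commit (commits=1)
txcde: all yes -> commit (commits=2)
tx175: no from indigo -> abort (commits=2)
tx765: no from indigo -> abort (commits=2)

Answer: 2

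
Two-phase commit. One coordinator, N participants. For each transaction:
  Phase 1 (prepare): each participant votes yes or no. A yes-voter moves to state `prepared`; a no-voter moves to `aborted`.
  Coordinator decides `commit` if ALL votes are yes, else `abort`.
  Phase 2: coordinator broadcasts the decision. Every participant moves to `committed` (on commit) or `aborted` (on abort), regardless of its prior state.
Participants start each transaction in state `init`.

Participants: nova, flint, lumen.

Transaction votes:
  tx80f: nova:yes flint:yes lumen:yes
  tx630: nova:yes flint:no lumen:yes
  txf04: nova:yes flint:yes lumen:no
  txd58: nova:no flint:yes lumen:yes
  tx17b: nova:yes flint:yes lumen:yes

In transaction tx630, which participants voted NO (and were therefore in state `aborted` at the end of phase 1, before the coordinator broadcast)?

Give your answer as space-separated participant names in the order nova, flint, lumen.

Txn tx630 phase 1: nova yes -> prepared; flint no -> aborted; lumen yes -> prepared

Answer: flint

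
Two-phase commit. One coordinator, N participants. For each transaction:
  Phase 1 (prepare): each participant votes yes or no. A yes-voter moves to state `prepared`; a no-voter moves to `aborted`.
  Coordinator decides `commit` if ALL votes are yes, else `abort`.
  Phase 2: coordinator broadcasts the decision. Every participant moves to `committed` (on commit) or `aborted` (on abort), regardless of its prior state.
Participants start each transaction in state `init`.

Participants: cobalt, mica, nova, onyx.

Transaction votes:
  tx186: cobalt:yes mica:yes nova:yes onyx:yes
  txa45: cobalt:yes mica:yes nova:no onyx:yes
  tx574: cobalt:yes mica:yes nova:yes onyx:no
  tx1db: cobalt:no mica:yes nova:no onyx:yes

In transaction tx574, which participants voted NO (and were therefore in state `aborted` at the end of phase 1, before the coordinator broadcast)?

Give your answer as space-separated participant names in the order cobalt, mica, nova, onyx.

Txn tx574 phase 1: cobalt yes -> prepared; mica yes -> prepared; nova yes -> prepared; onyx no -> aborted

Answer: onyx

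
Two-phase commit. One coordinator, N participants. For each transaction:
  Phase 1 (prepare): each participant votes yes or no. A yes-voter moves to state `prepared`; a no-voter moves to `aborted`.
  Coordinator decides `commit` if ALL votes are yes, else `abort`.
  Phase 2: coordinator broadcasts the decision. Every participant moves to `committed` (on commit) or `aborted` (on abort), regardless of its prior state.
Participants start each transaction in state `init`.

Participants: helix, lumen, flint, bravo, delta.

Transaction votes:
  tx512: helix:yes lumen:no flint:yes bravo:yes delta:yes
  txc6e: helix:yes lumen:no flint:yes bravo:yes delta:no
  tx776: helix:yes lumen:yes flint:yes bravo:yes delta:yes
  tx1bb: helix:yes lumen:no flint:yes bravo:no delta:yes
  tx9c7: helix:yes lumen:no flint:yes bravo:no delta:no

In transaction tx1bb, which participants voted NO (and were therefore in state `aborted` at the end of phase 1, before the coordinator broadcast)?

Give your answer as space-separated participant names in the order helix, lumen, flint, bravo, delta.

Txn tx1bb phase 1: helix yes -> prepared; lumen no -> aborted; flint yes -> prepared; bravo no -> aborted; delta yes -> prepared

Answer: lumen bravo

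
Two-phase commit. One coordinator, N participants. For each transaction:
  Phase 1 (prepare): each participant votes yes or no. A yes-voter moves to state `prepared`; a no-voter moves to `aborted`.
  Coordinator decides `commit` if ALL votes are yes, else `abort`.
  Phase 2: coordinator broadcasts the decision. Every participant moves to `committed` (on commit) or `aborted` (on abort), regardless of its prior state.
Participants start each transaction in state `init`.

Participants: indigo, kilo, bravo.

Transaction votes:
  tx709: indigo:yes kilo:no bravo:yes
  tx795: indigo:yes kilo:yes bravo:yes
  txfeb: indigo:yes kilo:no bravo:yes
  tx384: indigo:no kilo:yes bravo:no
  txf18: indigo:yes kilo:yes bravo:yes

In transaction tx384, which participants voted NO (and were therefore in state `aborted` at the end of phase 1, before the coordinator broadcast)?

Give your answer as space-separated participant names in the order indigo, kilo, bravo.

Answer: indigo bravo

Derivation:
Txn tx384 phase 1: indigo no -> aborted; kilo yes -> prepared; bravo no -> aborted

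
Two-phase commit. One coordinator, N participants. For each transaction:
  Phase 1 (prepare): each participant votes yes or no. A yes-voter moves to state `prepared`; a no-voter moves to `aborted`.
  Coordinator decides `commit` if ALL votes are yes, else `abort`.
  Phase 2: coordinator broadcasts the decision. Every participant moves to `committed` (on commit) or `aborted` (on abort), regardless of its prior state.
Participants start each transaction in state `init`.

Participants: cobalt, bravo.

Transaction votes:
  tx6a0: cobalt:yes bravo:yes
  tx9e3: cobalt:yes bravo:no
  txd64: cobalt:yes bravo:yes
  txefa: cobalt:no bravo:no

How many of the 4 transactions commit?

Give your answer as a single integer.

tx6a0: all yes -> commit (commits=1)
tx9e3: no from bravo -> abort (commits=1)
txd64: all yes -> commit (commits=2)
txefa: no from cobalt, bravo -> abort (commits=2)

Answer: 2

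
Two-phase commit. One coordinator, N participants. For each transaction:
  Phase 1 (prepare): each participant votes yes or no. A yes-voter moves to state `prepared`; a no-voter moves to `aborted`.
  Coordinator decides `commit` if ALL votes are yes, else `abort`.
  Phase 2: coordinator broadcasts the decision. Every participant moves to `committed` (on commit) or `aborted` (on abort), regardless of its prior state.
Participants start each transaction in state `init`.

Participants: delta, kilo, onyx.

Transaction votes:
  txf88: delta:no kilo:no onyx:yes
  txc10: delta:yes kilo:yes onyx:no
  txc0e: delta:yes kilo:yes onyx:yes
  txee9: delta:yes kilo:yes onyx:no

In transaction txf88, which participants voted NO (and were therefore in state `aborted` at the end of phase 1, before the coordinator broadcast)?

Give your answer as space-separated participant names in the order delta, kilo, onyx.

Answer: delta kilo

Derivation:
Txn txf88 phase 1: delta no -> aborted; kilo no -> aborted; onyx yes -> prepared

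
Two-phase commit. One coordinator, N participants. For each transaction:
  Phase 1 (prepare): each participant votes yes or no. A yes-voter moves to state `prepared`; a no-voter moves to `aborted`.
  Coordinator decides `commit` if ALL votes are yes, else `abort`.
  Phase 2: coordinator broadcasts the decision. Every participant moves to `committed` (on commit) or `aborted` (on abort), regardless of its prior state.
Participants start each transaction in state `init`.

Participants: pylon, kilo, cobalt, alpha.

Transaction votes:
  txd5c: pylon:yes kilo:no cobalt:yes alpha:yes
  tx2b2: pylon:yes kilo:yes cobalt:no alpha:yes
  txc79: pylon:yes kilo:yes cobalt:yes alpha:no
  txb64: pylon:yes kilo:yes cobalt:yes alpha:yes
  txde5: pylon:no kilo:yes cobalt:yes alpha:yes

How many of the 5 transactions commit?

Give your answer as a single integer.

txd5c: no from kilo -> abort (commits=0)
tx2b2: no from cobalt -> abort (commits=0)
txc79: no from alpha -> abort (commits=0)
txb64: all yes -> commit (commits=1)
txde5: no from pylon -> abort (commits=1)

Answer: 1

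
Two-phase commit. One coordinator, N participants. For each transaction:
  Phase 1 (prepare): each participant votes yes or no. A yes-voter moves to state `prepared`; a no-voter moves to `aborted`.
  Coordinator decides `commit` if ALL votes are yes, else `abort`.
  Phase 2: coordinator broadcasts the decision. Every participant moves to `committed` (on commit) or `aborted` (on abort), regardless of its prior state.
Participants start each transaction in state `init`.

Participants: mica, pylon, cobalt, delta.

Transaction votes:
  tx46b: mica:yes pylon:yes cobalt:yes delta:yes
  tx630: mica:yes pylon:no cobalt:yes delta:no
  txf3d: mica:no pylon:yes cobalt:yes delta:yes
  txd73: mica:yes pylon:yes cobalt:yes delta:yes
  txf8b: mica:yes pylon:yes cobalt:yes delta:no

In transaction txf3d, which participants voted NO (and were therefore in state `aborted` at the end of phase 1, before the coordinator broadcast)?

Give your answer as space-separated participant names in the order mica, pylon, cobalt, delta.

Answer: mica

Derivation:
Txn txf3d phase 1: mica no -> aborted; pylon yes -> prepared; cobalt yes -> prepared; delta yes -> prepared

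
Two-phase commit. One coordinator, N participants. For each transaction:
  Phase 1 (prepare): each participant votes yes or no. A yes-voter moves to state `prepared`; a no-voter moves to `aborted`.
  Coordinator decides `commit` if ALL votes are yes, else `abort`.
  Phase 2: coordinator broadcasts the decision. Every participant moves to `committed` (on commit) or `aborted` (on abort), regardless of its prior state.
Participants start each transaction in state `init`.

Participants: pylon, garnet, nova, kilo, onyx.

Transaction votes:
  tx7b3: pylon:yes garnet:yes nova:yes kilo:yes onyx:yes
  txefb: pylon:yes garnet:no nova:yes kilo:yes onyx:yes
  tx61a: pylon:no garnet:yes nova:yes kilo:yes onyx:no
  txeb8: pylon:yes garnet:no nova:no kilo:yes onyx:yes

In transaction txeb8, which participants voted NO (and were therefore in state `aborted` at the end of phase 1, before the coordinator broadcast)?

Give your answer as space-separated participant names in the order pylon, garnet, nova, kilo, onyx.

Txn txeb8 phase 1: pylon yes -> prepared; garnet no -> aborted; nova no -> aborted; kilo yes -> prepared; onyx yes -> prepared

Answer: garnet nova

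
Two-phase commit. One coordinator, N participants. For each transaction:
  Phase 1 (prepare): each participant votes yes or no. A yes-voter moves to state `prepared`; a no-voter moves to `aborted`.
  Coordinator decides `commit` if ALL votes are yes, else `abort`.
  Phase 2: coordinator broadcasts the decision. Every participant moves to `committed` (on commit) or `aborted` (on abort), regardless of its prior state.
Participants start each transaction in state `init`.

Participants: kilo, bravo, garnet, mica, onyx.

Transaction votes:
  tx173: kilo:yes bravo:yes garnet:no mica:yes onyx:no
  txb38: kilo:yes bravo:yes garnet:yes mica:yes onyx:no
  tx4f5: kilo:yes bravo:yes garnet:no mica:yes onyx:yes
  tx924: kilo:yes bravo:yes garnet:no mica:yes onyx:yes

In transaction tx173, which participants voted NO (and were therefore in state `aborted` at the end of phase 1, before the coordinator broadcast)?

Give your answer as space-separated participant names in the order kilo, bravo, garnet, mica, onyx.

Answer: garnet onyx

Derivation:
Txn tx173 phase 1: kilo yes -> prepared; bravo yes -> prepared; garnet no -> aborted; mica yes -> prepared; onyx no -> aborted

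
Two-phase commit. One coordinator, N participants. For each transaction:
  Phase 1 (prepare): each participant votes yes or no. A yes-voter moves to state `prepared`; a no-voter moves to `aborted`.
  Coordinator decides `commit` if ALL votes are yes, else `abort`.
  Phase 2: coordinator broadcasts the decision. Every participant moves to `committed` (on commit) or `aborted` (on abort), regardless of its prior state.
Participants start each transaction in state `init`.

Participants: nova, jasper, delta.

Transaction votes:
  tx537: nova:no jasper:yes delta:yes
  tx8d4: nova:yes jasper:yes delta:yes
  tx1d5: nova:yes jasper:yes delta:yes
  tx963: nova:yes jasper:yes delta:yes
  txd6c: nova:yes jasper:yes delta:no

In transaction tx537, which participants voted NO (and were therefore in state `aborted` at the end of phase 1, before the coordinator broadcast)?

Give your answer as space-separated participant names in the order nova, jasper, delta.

Txn tx537 phase 1: nova no -> aborted; jasper yes -> prepared; delta yes -> prepared

Answer: nova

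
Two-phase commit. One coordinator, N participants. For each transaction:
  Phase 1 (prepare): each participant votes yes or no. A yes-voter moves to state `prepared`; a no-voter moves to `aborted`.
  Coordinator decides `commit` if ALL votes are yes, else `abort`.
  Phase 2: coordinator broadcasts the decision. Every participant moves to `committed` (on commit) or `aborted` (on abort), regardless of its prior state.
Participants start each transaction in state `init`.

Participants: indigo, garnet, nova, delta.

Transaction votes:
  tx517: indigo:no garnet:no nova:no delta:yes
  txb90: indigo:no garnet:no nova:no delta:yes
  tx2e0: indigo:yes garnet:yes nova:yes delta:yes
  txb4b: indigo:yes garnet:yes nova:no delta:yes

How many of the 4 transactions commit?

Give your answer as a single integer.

tx517: no from indigo, garnet, nova -> abort (commits=0)
txb90: no from indigo, garnet, nova -> abort (commits=0)
tx2e0: all yes -> commit (commits=1)
txb4b: no from nova -> abort (commits=1)

Answer: 1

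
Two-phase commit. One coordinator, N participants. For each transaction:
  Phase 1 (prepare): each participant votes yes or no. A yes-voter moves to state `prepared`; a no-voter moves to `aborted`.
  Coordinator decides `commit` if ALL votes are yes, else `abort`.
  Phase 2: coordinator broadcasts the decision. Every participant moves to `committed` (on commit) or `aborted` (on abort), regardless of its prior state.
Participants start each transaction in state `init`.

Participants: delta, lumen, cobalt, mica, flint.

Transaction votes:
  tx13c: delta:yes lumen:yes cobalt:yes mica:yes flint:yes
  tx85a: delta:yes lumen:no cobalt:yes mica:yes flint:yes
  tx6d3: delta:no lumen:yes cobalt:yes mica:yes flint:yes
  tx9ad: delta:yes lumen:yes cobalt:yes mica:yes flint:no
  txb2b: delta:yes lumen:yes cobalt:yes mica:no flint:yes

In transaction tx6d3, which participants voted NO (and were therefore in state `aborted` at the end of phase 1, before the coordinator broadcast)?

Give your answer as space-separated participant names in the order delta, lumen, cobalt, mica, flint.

Answer: delta

Derivation:
Txn tx6d3 phase 1: delta no -> aborted; lumen yes -> prepared; cobalt yes -> prepared; mica yes -> prepared; flint yes -> prepared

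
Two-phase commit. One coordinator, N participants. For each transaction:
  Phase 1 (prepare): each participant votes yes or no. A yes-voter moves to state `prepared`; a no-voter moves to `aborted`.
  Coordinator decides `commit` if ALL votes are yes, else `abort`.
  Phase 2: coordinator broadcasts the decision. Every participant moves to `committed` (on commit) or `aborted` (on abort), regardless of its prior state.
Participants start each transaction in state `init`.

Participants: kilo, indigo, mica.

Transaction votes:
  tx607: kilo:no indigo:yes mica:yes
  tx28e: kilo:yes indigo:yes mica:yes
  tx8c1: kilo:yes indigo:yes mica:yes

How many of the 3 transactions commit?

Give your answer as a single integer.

tx607: no from kilo -> abort (commits=0)
tx28e: all yes -> commit (commits=1)
tx8c1: all yes -> commit (commits=2)

Answer: 2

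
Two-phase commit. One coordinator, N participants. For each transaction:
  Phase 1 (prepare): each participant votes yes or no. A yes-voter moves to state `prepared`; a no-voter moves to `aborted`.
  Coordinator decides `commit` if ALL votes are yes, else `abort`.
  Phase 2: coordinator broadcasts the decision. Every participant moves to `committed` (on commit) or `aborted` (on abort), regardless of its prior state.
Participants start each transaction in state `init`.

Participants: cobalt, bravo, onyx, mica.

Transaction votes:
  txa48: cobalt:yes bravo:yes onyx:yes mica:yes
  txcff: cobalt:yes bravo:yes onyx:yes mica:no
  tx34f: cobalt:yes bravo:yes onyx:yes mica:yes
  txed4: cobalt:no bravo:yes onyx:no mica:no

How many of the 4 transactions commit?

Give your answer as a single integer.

Answer: 2

Derivation:
txa48: all yes -> commit (commits=1)
txcff: no from mica -> abort (commits=1)
tx34f: all yes -> commit (commits=2)
txed4: no from cobalt, onyx, mica -> abort (commits=2)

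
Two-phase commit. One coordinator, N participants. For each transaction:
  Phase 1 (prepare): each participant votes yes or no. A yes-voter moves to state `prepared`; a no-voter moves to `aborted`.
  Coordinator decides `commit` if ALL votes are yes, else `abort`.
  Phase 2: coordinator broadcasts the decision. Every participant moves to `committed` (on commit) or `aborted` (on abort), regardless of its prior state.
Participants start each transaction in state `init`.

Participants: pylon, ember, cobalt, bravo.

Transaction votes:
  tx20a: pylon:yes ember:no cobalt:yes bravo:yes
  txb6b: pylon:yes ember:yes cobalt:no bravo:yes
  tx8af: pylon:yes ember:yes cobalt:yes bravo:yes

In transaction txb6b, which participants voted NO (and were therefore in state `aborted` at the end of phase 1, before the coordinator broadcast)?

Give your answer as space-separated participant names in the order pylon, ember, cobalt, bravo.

Answer: cobalt

Derivation:
Txn txb6b phase 1: pylon yes -> prepared; ember yes -> prepared; cobalt no -> aborted; bravo yes -> prepared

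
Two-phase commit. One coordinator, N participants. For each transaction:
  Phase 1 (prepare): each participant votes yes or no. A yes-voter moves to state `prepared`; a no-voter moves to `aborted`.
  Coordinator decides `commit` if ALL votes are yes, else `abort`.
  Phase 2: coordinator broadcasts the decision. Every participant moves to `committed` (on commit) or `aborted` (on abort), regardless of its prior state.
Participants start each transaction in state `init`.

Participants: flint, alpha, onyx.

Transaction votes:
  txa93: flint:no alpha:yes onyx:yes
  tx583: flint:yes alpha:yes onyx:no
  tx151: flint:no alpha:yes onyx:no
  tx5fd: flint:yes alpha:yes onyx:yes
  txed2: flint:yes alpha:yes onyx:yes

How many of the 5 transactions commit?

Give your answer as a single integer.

Answer: 2

Derivation:
txa93: no from flint -> abort (commits=0)
tx583: no from onyx -> abort (commits=0)
tx151: no from flint, onyx -> abort (commits=0)
tx5fd: all yes -> commit (commits=1)
txed2: all yes -> commit (commits=2)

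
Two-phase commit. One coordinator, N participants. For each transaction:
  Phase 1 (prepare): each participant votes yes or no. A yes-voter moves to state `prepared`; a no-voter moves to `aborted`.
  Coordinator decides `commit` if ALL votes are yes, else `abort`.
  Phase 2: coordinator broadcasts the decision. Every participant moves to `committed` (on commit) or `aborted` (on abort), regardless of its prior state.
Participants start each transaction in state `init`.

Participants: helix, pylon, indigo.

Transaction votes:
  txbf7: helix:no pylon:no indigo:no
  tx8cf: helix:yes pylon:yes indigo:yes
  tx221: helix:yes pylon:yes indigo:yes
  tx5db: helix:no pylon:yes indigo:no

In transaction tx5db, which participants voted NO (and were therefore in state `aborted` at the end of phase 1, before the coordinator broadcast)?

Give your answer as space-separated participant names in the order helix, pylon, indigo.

Answer: helix indigo

Derivation:
Txn tx5db phase 1: helix no -> aborted; pylon yes -> prepared; indigo no -> aborted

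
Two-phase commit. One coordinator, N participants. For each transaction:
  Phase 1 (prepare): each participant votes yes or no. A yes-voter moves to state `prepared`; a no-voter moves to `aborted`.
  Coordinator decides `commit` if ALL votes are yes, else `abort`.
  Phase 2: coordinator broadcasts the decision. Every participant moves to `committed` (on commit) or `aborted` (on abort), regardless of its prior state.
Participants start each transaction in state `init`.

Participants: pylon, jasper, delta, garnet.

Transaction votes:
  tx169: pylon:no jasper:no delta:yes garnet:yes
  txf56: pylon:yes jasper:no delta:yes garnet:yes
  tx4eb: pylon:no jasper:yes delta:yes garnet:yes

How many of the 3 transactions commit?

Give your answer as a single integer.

Answer: 0

Derivation:
tx169: no from pylon, jasper -> abort (commits=0)
txf56: no from jasper -> abort (commits=0)
tx4eb: no from pylon -> abort (commits=0)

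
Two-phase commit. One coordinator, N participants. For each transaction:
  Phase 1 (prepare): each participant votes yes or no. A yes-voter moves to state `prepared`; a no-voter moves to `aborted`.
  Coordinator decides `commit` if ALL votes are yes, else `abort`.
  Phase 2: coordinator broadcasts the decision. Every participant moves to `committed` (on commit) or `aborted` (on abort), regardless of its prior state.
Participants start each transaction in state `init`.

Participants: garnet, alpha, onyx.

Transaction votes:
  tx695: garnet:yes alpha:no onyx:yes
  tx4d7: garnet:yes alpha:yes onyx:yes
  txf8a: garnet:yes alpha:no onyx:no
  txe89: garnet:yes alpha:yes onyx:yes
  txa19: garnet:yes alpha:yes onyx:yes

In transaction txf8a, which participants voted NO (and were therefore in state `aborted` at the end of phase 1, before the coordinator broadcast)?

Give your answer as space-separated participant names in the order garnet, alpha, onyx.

Answer: alpha onyx

Derivation:
Txn txf8a phase 1: garnet yes -> prepared; alpha no -> aborted; onyx no -> aborted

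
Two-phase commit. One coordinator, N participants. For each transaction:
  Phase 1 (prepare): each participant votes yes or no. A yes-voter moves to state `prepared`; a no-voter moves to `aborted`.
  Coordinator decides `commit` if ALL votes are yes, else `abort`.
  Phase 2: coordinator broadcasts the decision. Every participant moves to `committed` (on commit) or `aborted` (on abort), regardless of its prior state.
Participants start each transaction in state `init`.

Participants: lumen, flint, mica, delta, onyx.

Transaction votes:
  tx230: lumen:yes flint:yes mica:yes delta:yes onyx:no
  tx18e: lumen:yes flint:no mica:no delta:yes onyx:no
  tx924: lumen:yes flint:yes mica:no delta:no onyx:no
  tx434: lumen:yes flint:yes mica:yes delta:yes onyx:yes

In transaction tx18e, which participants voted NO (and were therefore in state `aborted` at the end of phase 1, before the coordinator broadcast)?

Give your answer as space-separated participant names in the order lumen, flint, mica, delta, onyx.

Answer: flint mica onyx

Derivation:
Txn tx18e phase 1: lumen yes -> prepared; flint no -> aborted; mica no -> aborted; delta yes -> prepared; onyx no -> aborted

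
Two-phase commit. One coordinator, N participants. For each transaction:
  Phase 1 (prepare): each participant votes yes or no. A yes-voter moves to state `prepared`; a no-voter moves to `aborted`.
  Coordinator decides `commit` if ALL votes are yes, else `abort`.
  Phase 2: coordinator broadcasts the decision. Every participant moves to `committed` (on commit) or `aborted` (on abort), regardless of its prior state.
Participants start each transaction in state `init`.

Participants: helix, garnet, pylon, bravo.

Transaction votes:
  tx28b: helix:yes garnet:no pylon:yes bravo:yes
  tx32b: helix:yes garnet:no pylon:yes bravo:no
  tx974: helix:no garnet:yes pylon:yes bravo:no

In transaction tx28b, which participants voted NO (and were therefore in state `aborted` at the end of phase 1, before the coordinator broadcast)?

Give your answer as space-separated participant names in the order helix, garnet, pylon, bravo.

Txn tx28b phase 1: helix yes -> prepared; garnet no -> aborted; pylon yes -> prepared; bravo yes -> prepared

Answer: garnet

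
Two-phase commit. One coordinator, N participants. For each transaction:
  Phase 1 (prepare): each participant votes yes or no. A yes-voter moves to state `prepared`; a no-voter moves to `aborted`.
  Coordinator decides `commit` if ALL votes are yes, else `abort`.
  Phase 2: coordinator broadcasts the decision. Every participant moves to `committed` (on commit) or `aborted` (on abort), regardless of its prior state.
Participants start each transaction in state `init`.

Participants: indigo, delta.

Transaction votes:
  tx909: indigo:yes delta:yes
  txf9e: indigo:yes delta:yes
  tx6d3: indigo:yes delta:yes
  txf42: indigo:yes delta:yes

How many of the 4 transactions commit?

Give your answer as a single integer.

tx909: all yes -> commit (commits=1)
txf9e: all yes -> commit (commits=2)
tx6d3: all yes -> commit (commits=3)
txf42: all yes -> commit (commits=4)

Answer: 4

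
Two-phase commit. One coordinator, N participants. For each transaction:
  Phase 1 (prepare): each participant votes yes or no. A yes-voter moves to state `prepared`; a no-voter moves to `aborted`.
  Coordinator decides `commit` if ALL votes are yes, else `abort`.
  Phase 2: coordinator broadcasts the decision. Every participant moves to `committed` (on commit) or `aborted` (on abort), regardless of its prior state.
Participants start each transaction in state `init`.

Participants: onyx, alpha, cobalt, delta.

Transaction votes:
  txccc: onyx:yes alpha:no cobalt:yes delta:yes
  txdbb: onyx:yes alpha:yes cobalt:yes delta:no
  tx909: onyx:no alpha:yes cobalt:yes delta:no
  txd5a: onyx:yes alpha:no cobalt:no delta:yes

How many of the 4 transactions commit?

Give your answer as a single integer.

Answer: 0

Derivation:
txccc: no from alpha -> abort (commits=0)
txdbb: no from delta -> abort (commits=0)
tx909: no from onyx, delta -> abort (commits=0)
txd5a: no from alpha, cobalt -> abort (commits=0)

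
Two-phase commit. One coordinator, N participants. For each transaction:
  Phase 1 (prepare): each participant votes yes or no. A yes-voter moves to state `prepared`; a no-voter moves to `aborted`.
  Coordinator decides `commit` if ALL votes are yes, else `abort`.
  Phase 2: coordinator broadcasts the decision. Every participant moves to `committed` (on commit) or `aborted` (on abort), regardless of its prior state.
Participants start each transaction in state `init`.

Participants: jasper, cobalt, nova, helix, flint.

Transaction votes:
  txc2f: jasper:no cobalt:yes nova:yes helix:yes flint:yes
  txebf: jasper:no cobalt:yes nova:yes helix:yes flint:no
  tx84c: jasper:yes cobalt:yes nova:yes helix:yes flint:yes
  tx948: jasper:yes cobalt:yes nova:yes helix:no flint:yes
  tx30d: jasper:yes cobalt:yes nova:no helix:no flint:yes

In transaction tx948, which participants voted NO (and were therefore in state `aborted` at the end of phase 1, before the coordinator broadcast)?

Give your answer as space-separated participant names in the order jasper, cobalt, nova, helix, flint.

Txn tx948 phase 1: jasper yes -> prepared; cobalt yes -> prepared; nova yes -> prepared; helix no -> aborted; flint yes -> prepared

Answer: helix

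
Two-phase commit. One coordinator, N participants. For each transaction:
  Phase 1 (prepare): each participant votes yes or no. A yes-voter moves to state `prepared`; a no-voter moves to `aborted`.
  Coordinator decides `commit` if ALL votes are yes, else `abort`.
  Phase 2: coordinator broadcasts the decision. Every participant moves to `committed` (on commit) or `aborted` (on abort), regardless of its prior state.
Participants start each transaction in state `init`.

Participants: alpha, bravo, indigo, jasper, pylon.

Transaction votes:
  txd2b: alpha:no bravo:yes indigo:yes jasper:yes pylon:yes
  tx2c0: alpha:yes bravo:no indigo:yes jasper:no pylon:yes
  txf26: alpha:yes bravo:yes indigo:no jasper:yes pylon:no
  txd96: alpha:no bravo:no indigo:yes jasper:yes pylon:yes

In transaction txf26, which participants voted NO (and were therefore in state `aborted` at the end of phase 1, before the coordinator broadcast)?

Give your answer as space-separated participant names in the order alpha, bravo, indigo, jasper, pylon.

Txn txf26 phase 1: alpha yes -> prepared; bravo yes -> prepared; indigo no -> aborted; jasper yes -> prepared; pylon no -> aborted

Answer: indigo pylon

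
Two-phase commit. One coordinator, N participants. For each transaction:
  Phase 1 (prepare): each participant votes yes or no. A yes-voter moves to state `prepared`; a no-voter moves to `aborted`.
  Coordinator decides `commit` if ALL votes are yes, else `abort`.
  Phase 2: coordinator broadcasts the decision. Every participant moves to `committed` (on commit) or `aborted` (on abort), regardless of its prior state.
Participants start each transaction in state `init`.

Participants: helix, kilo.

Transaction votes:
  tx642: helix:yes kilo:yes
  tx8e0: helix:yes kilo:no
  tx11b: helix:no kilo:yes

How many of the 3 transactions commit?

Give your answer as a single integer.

Answer: 1

Derivation:
tx642: all yes -> commit (commits=1)
tx8e0: no from kilo -> abort (commits=1)
tx11b: no from helix -> abort (commits=1)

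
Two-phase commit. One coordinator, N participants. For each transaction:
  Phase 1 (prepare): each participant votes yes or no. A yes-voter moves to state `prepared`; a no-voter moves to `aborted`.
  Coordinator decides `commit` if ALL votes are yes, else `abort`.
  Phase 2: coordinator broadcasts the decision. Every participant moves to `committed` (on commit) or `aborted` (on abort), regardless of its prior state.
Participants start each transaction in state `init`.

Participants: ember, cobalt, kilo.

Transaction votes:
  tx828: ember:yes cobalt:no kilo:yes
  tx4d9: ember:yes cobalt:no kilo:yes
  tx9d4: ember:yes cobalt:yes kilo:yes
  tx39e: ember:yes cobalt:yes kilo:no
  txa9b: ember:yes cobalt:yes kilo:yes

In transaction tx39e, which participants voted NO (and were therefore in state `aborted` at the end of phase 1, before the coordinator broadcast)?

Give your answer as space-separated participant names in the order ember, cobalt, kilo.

Answer: kilo

Derivation:
Txn tx39e phase 1: ember yes -> prepared; cobalt yes -> prepared; kilo no -> aborted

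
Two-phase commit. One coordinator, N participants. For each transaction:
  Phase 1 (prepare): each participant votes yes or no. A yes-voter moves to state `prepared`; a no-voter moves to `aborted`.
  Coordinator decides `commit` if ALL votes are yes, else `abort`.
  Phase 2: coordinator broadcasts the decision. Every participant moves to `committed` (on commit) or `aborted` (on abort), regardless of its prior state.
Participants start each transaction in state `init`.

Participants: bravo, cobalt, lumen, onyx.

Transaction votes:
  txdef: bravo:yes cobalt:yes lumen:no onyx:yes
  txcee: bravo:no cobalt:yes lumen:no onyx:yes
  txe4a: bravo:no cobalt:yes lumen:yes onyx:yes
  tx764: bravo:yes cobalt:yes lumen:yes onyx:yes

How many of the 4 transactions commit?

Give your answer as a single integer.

txdef: no from lumen -> abort (commits=0)
txcee: no from bravo, lumen -> abort (commits=0)
txe4a: no from bravo -> abort (commits=0)
tx764: all yes -> commit (commits=1)

Answer: 1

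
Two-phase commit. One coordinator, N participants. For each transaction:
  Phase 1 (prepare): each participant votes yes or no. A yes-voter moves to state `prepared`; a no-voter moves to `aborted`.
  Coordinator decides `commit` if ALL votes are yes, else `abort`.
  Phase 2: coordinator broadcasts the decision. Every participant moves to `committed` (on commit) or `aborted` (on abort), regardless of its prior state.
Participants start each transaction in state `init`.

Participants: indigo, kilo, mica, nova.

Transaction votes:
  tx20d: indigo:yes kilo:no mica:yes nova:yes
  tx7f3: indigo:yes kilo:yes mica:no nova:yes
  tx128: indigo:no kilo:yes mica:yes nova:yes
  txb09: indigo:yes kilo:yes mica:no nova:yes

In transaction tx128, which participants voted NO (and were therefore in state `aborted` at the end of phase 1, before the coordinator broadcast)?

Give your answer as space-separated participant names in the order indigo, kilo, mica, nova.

Txn tx128 phase 1: indigo no -> aborted; kilo yes -> prepared; mica yes -> prepared; nova yes -> prepared

Answer: indigo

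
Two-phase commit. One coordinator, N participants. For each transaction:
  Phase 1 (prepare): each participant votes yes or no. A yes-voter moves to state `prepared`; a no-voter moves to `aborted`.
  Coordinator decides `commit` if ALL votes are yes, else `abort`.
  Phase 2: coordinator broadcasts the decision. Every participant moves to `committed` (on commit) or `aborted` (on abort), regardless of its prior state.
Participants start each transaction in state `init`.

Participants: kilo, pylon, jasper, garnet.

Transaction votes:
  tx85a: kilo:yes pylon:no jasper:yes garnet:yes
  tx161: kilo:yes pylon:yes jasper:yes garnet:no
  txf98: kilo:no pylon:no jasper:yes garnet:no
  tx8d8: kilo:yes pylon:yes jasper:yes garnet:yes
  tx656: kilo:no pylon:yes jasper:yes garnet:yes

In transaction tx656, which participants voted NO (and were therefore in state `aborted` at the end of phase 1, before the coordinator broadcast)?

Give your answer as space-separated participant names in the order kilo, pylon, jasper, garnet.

Txn tx656 phase 1: kilo no -> aborted; pylon yes -> prepared; jasper yes -> prepared; garnet yes -> prepared

Answer: kilo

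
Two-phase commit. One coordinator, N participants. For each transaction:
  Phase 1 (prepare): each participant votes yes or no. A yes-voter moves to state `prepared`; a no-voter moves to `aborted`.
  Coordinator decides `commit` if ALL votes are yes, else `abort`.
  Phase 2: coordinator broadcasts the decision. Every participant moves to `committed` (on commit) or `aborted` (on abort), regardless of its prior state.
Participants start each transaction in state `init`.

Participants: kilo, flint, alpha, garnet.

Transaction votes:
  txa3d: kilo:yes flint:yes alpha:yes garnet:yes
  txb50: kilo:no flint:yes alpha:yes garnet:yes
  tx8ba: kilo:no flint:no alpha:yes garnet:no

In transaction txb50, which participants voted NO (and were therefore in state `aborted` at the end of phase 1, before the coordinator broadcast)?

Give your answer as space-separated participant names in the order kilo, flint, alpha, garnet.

Answer: kilo

Derivation:
Txn txb50 phase 1: kilo no -> aborted; flint yes -> prepared; alpha yes -> prepared; garnet yes -> prepared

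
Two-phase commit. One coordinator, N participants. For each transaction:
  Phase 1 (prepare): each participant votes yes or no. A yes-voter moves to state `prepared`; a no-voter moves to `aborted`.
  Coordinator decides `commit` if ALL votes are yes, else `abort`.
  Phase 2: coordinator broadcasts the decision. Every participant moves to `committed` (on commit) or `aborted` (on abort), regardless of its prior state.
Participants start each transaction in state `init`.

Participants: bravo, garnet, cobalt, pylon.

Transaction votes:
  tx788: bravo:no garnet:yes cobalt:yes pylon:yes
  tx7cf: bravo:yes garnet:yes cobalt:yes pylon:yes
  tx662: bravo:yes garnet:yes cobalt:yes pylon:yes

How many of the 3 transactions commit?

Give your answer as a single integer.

tx788: no from bravo -> abort (commits=0)
tx7cf: all yes -> commit (commits=1)
tx662: all yes -> commit (commits=2)

Answer: 2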